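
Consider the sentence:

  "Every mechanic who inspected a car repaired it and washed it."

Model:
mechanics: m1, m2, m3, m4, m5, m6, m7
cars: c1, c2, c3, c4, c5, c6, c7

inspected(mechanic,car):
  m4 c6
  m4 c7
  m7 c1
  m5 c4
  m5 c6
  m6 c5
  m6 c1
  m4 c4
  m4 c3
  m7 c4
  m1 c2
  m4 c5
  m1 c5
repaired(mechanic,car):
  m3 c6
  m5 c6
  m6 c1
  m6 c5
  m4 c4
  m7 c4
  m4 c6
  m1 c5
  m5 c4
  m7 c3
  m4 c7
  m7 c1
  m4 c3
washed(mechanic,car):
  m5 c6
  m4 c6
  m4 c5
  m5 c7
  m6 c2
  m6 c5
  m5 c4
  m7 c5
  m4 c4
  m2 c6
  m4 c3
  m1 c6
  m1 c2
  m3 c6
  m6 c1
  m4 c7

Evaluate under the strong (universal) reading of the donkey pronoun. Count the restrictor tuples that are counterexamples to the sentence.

5

"it" takes "a car" as antecedent — a donkey pronoun bound across the clause boundary.
Strong reading: for every (m,c) with inspected(m,c), repaired(m,c) ∧ washed(m,c).
Restrictor pairs: (m1,c2) ✗  (m1,c5) ✗  (m4,c3) ✓  (m4,c4) ✓  (m4,c5) ✗  (m4,c6) ✓  (m4,c7) ✓  (m5,c4) ✓  (m5,c6) ✓  (m6,c1) ✓  (m6,c5) ✓  (m7,c1) ✗  (m7,c4) ✗
Counterexamples (restrictor pairs failing the scope): 5.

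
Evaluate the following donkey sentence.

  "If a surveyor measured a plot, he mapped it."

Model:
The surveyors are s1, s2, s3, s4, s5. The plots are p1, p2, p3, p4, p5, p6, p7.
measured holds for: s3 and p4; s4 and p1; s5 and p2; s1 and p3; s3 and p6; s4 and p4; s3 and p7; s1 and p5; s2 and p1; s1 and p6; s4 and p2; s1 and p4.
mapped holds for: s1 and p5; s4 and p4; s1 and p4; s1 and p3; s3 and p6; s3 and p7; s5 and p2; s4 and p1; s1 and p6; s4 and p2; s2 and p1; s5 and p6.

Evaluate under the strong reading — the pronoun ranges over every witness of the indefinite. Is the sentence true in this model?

False

"it" takes "a plot" as antecedent — a donkey pronoun bound across the clause boundary.
Strong reading: for every (s,p) with measured(s,p), mapped(s,p).
Restrictor pairs: (s1,p3) ✓  (s1,p4) ✓  (s1,p5) ✓  (s1,p6) ✓  (s2,p1) ✓  (s3,p4) ✗  (s3,p6) ✓  (s3,p7) ✓  (s4,p1) ✓  (s4,p2) ✓  (s4,p4) ✓  (s5,p2) ✓
Counterexample: (s3,p4) is in measured but fails the scope.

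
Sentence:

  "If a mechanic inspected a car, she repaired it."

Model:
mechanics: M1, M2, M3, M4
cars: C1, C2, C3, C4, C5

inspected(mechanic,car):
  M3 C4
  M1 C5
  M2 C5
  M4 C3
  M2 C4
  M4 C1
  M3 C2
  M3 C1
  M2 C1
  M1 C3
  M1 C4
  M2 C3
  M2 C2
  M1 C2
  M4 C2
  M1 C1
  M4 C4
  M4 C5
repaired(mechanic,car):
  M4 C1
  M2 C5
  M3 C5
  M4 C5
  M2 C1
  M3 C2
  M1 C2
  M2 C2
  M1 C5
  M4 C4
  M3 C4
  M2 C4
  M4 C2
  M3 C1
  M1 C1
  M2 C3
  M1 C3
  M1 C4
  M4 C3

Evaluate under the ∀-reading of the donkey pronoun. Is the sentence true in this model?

"it" takes "a car" as antecedent — a donkey pronoun bound across the clause boundary.
Strong reading: for every (m,c) with inspected(m,c), repaired(m,c).
Restrictor pairs: (M1,C1) ✓  (M1,C2) ✓  (M1,C3) ✓  (M1,C4) ✓  (M1,C5) ✓  (M2,C1) ✓  (M2,C2) ✓  (M2,C3) ✓  (M2,C4) ✓  (M2,C5) ✓  (M3,C1) ✓  (M3,C2) ✓  (M3,C4) ✓  (M4,C1) ✓  (M4,C2) ✓  (M4,C3) ✓  (M4,C4) ✓  (M4,C5) ✓
Every restrictor pair satisfies the scope.

True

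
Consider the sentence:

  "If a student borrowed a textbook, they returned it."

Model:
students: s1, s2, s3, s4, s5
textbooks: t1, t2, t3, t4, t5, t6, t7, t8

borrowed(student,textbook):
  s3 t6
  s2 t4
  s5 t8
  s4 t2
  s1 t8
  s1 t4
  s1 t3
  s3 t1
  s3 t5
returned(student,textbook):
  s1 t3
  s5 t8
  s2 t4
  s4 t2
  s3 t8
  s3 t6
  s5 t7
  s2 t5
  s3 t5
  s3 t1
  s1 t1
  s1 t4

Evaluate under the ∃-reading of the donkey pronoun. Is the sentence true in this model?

"it" takes "a textbook" as antecedent — a donkey pronoun bound across the clause boundary.
Weak reading: every student s with some borrowed-textbook has at least one borrowed-textbook t such that returned(s,t).
Per student: s1:✓  s2:✓  s3:✓  s4:✓  s5:✓
Every student in the restrictor has a witness.

True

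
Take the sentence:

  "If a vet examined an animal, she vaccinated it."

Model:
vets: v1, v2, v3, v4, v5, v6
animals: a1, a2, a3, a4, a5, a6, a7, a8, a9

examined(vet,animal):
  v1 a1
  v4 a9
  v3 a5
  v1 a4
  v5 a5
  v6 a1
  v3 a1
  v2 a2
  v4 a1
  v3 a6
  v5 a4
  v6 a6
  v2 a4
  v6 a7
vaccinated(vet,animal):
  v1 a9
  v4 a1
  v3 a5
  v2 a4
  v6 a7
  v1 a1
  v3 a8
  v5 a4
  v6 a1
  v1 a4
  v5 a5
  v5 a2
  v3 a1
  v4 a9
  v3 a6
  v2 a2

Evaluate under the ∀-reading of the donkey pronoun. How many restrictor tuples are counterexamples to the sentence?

1

"it" takes "an animal" as antecedent — a donkey pronoun bound across the clause boundary.
Strong reading: for every (v,a) with examined(v,a), vaccinated(v,a).
Restrictor pairs: (v1,a1) ✓  (v1,a4) ✓  (v2,a2) ✓  (v2,a4) ✓  (v3,a1) ✓  (v3,a5) ✓  (v3,a6) ✓  (v4,a1) ✓  (v4,a9) ✓  (v5,a4) ✓  (v5,a5) ✓  (v6,a1) ✓  (v6,a6) ✗  (v6,a7) ✓
Counterexamples (restrictor pairs failing the scope): 1.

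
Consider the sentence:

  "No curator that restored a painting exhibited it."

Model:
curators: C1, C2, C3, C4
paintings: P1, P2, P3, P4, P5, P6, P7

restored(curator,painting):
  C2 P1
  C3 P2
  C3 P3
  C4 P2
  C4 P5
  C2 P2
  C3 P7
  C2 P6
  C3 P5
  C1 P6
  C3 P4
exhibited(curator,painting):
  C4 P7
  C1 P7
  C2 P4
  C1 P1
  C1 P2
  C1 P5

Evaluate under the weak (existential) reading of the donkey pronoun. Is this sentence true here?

True

"it" takes "a painting" as antecedent — a donkey pronoun bound across the clause boundary.
Truth condition: for no (c,p) with restored(c,p) does exhibited(c,p) hold.
Restrictor pairs — does the scope hold? (C1,P6):fails  (C2,P1):fails  (C2,P2):fails  (C2,P6):fails  (C3,P2):fails  (C3,P3):fails  (C3,P4):fails  (C3,P5):fails  (C3,P7):fails  (C4,P2):fails  (C4,P5):fails
Scope holds for no restrictor pair, so the sentence is true.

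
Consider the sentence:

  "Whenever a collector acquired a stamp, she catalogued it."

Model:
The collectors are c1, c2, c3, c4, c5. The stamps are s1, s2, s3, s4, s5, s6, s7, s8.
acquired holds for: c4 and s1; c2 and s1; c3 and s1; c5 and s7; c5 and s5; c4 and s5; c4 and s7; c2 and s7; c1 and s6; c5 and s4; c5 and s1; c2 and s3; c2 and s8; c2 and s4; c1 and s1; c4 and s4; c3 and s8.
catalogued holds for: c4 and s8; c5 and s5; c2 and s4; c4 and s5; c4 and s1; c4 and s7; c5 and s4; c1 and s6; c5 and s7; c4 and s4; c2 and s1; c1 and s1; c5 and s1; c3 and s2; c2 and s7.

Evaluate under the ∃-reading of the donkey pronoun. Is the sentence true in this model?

"it" takes "a stamp" as antecedent — a donkey pronoun bound across the clause boundary.
Weak reading: every collector c with some acquired-stamp has at least one acquired-stamp s such that catalogued(c,s).
Per collector: c1:✓  c2:✓  c3:✗  c4:✓  c5:✓
c3 has no witness among its acquired-stamps.

False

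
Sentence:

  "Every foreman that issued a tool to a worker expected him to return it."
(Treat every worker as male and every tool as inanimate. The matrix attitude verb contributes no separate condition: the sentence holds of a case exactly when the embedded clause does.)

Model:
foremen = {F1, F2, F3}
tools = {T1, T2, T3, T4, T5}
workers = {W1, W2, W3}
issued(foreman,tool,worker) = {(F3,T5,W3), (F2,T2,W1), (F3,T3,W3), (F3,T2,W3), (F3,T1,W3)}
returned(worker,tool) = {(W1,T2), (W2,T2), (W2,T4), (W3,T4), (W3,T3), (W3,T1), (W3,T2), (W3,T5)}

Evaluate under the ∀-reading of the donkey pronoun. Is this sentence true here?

True

"him" takes "a worker" as antecedent and "it" takes "a tool"; both are donkey pronouns co-varying with the restrictor.
Strong reading: for every (f,t,w) with issued(f,t,w), returned(w,t).
Restrictor triples: (F2,T2,W1)→returned(W1,T2) ✓  (F3,T1,W3)→returned(W3,T1) ✓  (F3,T2,W3)→returned(W3,T2) ✓  (F3,T3,W3)→returned(W3,T3) ✓  (F3,T5,W3)→returned(W3,T5) ✓
Every restrictor triple satisfies the scope.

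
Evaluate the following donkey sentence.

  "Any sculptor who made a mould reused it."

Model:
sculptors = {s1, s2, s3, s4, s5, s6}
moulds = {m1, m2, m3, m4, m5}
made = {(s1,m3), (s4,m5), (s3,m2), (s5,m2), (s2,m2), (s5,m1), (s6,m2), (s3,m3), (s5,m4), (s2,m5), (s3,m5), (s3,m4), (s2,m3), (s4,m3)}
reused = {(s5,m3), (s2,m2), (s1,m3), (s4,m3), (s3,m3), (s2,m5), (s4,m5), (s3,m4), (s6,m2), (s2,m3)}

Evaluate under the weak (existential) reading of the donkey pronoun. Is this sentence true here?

False

"it" takes "a mould" as antecedent — a donkey pronoun bound across the clause boundary.
Weak reading: every sculptor s with some made-mould has at least one made-mould m such that reused(s,m).
Per sculptor: s1:✓  s2:✓  s3:✓  s4:✓  s5:✗  s6:✓
s5 has no witness among its made-moulds.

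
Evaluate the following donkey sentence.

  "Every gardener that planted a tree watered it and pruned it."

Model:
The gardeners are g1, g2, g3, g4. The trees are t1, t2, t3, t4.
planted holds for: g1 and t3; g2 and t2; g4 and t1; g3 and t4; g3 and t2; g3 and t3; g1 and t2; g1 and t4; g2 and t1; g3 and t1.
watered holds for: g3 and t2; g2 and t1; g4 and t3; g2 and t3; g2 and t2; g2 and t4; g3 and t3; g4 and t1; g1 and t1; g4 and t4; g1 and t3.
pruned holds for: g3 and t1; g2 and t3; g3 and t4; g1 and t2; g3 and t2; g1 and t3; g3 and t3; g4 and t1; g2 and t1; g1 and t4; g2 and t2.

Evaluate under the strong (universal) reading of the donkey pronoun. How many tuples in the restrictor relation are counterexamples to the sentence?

4

"it" takes "a tree" as antecedent — a donkey pronoun bound across the clause boundary.
Strong reading: for every (g,t) with planted(g,t), watered(g,t) ∧ pruned(g,t).
Restrictor pairs: (g1,t2) ✗  (g1,t3) ✓  (g1,t4) ✗  (g2,t1) ✓  (g2,t2) ✓  (g3,t1) ✗  (g3,t2) ✓  (g3,t3) ✓  (g3,t4) ✗  (g4,t1) ✓
Counterexamples (restrictor pairs failing the scope): 4.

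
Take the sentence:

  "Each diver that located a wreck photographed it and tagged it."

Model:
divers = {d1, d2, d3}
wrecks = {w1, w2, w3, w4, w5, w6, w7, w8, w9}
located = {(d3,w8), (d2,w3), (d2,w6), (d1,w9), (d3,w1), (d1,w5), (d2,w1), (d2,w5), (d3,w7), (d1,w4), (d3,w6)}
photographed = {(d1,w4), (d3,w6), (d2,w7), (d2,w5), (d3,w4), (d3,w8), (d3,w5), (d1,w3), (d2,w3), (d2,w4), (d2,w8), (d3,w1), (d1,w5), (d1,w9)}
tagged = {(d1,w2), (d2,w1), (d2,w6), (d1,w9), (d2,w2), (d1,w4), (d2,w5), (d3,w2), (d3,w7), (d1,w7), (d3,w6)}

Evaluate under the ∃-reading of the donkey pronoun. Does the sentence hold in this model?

True

"it" takes "a wreck" as antecedent — a donkey pronoun bound across the clause boundary.
Weak reading: every diver d with some located-wreck has at least one located-wreck w such that photographed(d,w) ∧ tagged(d,w).
Per diver: d1:✓  d2:✓  d3:✓
Every diver in the restrictor has a witness.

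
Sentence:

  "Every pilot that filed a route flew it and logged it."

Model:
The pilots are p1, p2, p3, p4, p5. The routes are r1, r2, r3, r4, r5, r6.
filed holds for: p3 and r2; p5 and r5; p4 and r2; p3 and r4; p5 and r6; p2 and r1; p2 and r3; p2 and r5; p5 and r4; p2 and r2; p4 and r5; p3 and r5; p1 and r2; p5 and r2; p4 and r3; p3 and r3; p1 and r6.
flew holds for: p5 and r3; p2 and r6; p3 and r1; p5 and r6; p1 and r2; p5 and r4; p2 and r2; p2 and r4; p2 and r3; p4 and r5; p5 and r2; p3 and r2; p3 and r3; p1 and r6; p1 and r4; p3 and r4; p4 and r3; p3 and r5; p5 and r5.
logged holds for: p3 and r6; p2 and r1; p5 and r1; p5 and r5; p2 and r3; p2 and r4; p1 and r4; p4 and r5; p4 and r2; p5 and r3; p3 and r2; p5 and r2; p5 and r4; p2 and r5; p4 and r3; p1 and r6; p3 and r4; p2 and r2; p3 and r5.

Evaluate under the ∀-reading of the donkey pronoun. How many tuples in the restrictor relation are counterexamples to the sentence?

"it" takes "a route" as antecedent — a donkey pronoun bound across the clause boundary.
Strong reading: for every (p,r) with filed(p,r), flew(p,r) ∧ logged(p,r).
Restrictor pairs: (p1,r2) ✗  (p1,r6) ✓  (p2,r1) ✗  (p2,r2) ✓  (p2,r3) ✓  (p2,r5) ✗  (p3,r2) ✓  (p3,r3) ✗  (p3,r4) ✓  (p3,r5) ✓  (p4,r2) ✗  (p4,r3) ✓  (p4,r5) ✓  (p5,r2) ✓  (p5,r4) ✓  (p5,r5) ✓  (p5,r6) ✗
Counterexamples (restrictor pairs failing the scope): 6.

6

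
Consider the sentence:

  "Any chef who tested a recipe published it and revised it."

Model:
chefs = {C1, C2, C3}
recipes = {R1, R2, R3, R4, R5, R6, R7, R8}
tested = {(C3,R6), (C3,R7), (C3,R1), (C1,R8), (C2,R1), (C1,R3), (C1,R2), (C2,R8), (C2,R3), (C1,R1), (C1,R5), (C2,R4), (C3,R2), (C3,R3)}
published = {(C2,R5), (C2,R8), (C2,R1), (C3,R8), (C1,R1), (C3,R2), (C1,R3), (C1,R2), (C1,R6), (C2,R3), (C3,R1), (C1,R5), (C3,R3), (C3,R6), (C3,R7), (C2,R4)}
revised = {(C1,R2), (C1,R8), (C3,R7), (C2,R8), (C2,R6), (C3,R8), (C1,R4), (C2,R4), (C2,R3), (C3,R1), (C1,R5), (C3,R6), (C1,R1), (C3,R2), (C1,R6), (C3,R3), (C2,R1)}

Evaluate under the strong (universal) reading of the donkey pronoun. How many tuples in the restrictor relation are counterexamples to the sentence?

2

"it" takes "a recipe" as antecedent — a donkey pronoun bound across the clause boundary.
Strong reading: for every (c,r) with tested(c,r), published(c,r) ∧ revised(c,r).
Restrictor pairs: (C1,R1) ✓  (C1,R2) ✓  (C1,R3) ✗  (C1,R5) ✓  (C1,R8) ✗  (C2,R1) ✓  (C2,R3) ✓  (C2,R4) ✓  (C2,R8) ✓  (C3,R1) ✓  (C3,R2) ✓  (C3,R3) ✓  (C3,R6) ✓  (C3,R7) ✓
Counterexamples (restrictor pairs failing the scope): 2.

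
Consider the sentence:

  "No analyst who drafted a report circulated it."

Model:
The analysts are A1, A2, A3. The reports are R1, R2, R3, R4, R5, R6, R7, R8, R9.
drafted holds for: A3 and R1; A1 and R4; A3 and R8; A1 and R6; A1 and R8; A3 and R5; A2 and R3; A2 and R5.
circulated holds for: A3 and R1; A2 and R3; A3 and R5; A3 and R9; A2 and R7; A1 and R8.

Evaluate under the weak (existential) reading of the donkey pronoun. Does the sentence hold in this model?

"it" takes "a report" as antecedent — a donkey pronoun bound across the clause boundary.
Truth condition: for no (a,r) with drafted(a,r) does circulated(a,r) hold.
Restrictor pairs — does the scope hold? (A1,R4):fails  (A1,R6):fails  (A1,R8):holds  (A2,R3):holds  (A2,R5):fails  (A3,R1):holds  (A3,R5):holds  (A3,R8):fails
Scope holds for 4 pair(s), so the sentence is false.

False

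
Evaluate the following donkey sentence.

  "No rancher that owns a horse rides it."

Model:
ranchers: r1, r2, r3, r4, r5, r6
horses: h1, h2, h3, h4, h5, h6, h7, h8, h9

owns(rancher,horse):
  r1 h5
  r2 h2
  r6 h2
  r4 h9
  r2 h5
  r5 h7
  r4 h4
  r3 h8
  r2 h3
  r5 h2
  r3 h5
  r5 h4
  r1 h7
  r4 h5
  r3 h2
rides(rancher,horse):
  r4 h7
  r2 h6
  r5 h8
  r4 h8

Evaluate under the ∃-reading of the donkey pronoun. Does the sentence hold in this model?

True

"it" takes "a horse" as antecedent — a donkey pronoun bound across the clause boundary.
Truth condition: for no (r,h) with owns(r,h) does rides(r,h) hold.
Restrictor pairs — does the scope hold? (r1,h5):fails  (r1,h7):fails  (r2,h2):fails  (r2,h3):fails  (r2,h5):fails  (r3,h2):fails  (r3,h5):fails  (r3,h8):fails  (r4,h4):fails  (r4,h5):fails  (r4,h9):fails  (r5,h2):fails  (r5,h4):fails  (r5,h7):fails  (r6,h2):fails
Scope holds for no restrictor pair, so the sentence is true.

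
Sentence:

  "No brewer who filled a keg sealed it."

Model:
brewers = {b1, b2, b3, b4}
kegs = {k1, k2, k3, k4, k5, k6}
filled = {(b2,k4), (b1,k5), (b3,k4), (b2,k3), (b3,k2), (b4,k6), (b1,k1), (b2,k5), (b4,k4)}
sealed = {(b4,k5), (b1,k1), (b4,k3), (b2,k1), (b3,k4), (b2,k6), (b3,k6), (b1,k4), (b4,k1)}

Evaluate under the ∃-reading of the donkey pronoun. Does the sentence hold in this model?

False

"it" takes "a keg" as antecedent — a donkey pronoun bound across the clause boundary.
Truth condition: for no (b,k) with filled(b,k) does sealed(b,k) hold.
Restrictor pairs — does the scope hold? (b1,k1):holds  (b1,k5):fails  (b2,k3):fails  (b2,k4):fails  (b2,k5):fails  (b3,k2):fails  (b3,k4):holds  (b4,k4):fails  (b4,k6):fails
Scope holds for 2 pair(s), so the sentence is false.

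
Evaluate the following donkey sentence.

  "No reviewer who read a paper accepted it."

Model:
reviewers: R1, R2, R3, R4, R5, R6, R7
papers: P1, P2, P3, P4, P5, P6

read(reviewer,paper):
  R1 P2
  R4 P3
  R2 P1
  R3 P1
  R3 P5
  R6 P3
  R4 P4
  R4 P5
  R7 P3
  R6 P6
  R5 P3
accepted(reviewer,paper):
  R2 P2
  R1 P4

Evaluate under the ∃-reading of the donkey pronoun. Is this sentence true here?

True

"it" takes "a paper" as antecedent — a donkey pronoun bound across the clause boundary.
Truth condition: for no (r,p) with read(r,p) does accepted(r,p) hold.
Restrictor pairs — does the scope hold? (R1,P2):fails  (R2,P1):fails  (R3,P1):fails  (R3,P5):fails  (R4,P3):fails  (R4,P4):fails  (R4,P5):fails  (R5,P3):fails  (R6,P3):fails  (R6,P6):fails  (R7,P3):fails
Scope holds for no restrictor pair, so the sentence is true.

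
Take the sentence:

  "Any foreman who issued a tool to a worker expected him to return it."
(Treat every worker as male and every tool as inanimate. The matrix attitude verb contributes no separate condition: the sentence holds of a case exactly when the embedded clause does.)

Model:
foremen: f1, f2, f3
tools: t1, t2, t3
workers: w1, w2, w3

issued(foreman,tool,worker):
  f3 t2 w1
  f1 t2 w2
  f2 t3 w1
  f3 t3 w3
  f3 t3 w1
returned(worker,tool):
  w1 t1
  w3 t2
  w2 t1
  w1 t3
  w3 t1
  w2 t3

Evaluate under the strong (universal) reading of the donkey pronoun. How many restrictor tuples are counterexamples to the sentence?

"him" takes "a worker" as antecedent and "it" takes "a tool"; both are donkey pronouns co-varying with the restrictor.
Strong reading: for every (f,t,w) with issued(f,t,w), returned(w,t).
Restrictor triples: (f1,t2,w2)→returned(w2,t2) ✗  (f2,t3,w1)→returned(w1,t3) ✓  (f3,t2,w1)→returned(w1,t2) ✗  (f3,t3,w1)→returned(w1,t3) ✓  (f3,t3,w3)→returned(w3,t3) ✗
Counterexamples (restrictor triples failing the scope): 3.

3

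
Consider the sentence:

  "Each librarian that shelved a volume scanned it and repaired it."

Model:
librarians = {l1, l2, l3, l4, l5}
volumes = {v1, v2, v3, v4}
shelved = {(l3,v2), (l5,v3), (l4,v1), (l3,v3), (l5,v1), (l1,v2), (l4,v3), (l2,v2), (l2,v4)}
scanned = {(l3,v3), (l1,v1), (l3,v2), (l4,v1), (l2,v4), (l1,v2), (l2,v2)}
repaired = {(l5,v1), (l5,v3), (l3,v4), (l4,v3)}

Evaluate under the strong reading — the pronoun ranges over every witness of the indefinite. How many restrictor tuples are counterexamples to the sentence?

"it" takes "a volume" as antecedent — a donkey pronoun bound across the clause boundary.
Strong reading: for every (l,v) with shelved(l,v), scanned(l,v) ∧ repaired(l,v).
Restrictor pairs: (l1,v2) ✗  (l2,v2) ✗  (l2,v4) ✗  (l3,v2) ✗  (l3,v3) ✗  (l4,v1) ✗  (l4,v3) ✗  (l5,v1) ✗  (l5,v3) ✗
Counterexamples (restrictor pairs failing the scope): 9.

9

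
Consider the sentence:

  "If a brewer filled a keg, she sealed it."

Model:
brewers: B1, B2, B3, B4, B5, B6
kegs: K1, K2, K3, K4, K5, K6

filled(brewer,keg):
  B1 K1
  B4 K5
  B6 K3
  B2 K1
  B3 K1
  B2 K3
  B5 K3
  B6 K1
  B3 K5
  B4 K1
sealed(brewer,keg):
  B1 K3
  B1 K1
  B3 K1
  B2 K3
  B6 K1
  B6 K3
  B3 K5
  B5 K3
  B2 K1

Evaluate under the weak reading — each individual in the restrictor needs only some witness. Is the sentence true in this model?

"it" takes "a keg" as antecedent — a donkey pronoun bound across the clause boundary.
Weak reading: every brewer b with some filled-keg has at least one filled-keg k such that sealed(b,k).
Per brewer: B1:✓  B2:✓  B3:✓  B4:✗  B5:✓  B6:✓
B4 has no witness among its filled-kegs.

False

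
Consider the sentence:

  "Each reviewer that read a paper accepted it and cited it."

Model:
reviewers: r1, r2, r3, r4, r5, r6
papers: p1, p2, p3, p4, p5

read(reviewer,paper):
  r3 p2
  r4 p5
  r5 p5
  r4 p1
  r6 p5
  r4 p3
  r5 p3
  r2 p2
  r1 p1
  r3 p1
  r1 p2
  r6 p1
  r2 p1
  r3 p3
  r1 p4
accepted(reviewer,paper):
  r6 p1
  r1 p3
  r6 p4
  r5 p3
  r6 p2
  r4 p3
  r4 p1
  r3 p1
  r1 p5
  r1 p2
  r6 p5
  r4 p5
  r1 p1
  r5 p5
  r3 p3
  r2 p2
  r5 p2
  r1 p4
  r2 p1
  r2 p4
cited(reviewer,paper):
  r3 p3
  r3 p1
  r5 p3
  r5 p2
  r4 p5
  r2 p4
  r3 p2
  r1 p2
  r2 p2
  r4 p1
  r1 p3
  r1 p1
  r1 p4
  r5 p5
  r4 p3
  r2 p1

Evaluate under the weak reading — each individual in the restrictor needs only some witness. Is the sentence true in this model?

"it" takes "a paper" as antecedent — a donkey pronoun bound across the clause boundary.
Weak reading: every reviewer r with some read-paper has at least one read-paper p such that accepted(r,p) ∧ cited(r,p).
Per reviewer: r1:✓  r2:✓  r3:✓  r4:✓  r5:✓  r6:✗
r6 has no witness among its read-papers.

False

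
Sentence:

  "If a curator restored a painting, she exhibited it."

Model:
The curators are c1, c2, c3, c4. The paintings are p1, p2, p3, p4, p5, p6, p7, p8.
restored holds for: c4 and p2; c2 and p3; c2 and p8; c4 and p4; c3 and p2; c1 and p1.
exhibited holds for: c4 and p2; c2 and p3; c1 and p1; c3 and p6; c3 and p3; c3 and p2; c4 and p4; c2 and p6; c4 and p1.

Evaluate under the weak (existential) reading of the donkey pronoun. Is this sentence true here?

True

"it" takes "a painting" as antecedent — a donkey pronoun bound across the clause boundary.
Weak reading: every curator c with some restored-painting has at least one restored-painting p such that exhibited(c,p).
Per curator: c1:✓  c2:✓  c3:✓  c4:✓
Every curator in the restrictor has a witness.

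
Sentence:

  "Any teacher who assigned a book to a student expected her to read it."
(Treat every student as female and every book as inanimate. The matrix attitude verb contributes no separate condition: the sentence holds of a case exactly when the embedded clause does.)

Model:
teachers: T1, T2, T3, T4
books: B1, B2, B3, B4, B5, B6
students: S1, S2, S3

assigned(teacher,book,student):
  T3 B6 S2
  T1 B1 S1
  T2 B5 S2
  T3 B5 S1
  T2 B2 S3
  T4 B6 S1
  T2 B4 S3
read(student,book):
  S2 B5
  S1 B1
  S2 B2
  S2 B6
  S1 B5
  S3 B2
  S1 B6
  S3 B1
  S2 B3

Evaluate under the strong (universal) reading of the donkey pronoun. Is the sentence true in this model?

"her" takes "a student" as antecedent and "it" takes "a book"; both are donkey pronouns co-varying with the restrictor.
Strong reading: for every (t,b,s) with assigned(t,b,s), read(s,b).
Restrictor triples: (T1,B1,S1)→read(S1,B1) ✓  (T2,B2,S3)→read(S3,B2) ✓  (T2,B4,S3)→read(S3,B4) ✗  (T2,B5,S2)→read(S2,B5) ✓  (T3,B5,S1)→read(S1,B5) ✓  (T3,B6,S2)→read(S2,B6) ✓  (T4,B6,S1)→read(S1,B6) ✓
Counterexample: (T2,B4,S3) — read(S3,B4) does not hold.

False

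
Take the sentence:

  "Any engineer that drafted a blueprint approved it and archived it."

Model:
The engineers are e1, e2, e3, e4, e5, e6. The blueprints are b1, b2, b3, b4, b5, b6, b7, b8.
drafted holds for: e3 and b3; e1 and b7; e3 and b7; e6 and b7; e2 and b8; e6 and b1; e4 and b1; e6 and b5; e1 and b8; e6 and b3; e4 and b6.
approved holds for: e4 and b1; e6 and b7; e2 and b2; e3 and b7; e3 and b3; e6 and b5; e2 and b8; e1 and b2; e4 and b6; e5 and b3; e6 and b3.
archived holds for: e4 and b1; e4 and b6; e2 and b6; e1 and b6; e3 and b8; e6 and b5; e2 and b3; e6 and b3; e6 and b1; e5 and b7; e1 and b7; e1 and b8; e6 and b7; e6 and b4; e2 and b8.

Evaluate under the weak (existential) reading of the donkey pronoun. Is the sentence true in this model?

"it" takes "a blueprint" as antecedent — a donkey pronoun bound across the clause boundary.
Weak reading: every engineer e with some drafted-blueprint has at least one drafted-blueprint b such that approved(e,b) ∧ archived(e,b).
Per engineer: e1:✗  e2:✓  e3:✗  e4:✓  e6:✓
e1 has no witness among its drafted-blueprints.

False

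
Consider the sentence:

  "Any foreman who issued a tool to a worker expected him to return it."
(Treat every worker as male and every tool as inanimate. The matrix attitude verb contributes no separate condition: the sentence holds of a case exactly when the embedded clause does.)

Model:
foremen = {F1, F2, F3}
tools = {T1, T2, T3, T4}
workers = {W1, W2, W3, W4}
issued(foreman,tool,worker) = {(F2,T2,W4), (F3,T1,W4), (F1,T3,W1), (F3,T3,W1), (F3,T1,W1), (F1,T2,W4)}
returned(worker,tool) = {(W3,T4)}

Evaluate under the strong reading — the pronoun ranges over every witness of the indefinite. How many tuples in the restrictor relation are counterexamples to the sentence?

"him" takes "a worker" as antecedent and "it" takes "a tool"; both are donkey pronouns co-varying with the restrictor.
Strong reading: for every (f,t,w) with issued(f,t,w), returned(w,t).
Restrictor triples: (F1,T2,W4)→returned(W4,T2) ✗  (F1,T3,W1)→returned(W1,T3) ✗  (F2,T2,W4)→returned(W4,T2) ✗  (F3,T1,W1)→returned(W1,T1) ✗  (F3,T1,W4)→returned(W4,T1) ✗  (F3,T3,W1)→returned(W1,T3) ✗
Counterexamples (restrictor triples failing the scope): 6.

6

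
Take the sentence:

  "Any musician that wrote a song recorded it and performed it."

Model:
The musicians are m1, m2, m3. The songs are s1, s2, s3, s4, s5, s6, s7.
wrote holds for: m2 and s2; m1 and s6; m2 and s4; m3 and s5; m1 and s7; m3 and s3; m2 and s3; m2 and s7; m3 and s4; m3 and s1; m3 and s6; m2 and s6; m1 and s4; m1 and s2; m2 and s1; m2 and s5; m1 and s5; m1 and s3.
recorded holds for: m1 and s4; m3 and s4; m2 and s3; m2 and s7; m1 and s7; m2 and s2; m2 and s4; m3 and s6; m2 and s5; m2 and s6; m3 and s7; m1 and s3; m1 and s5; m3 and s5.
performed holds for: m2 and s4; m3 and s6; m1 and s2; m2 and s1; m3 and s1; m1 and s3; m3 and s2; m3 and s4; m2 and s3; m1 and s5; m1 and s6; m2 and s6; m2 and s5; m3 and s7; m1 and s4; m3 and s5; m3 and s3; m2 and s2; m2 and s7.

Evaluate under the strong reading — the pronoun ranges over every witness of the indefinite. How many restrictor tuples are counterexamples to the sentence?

6

"it" takes "a song" as antecedent — a donkey pronoun bound across the clause boundary.
Strong reading: for every (m,s) with wrote(m,s), recorded(m,s) ∧ performed(m,s).
Restrictor pairs: (m1,s2) ✗  (m1,s3) ✓  (m1,s4) ✓  (m1,s5) ✓  (m1,s6) ✗  (m1,s7) ✗  (m2,s1) ✗  (m2,s2) ✓  (m2,s3) ✓  (m2,s4) ✓  (m2,s5) ✓  (m2,s6) ✓  (m2,s7) ✓  (m3,s1) ✗  (m3,s3) ✗  (m3,s4) ✓  (m3,s5) ✓  (m3,s6) ✓
Counterexamples (restrictor pairs failing the scope): 6.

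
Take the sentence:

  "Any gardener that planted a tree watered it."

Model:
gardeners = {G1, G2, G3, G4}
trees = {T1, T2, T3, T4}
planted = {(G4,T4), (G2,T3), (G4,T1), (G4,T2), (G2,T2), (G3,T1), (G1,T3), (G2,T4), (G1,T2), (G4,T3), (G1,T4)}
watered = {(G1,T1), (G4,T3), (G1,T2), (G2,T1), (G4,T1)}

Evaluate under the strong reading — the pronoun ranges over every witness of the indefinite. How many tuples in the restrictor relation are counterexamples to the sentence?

8

"it" takes "a tree" as antecedent — a donkey pronoun bound across the clause boundary.
Strong reading: for every (g,t) with planted(g,t), watered(g,t).
Restrictor pairs: (G1,T2) ✓  (G1,T3) ✗  (G1,T4) ✗  (G2,T2) ✗  (G2,T3) ✗  (G2,T4) ✗  (G3,T1) ✗  (G4,T1) ✓  (G4,T2) ✗  (G4,T3) ✓  (G4,T4) ✗
Counterexamples (restrictor pairs failing the scope): 8.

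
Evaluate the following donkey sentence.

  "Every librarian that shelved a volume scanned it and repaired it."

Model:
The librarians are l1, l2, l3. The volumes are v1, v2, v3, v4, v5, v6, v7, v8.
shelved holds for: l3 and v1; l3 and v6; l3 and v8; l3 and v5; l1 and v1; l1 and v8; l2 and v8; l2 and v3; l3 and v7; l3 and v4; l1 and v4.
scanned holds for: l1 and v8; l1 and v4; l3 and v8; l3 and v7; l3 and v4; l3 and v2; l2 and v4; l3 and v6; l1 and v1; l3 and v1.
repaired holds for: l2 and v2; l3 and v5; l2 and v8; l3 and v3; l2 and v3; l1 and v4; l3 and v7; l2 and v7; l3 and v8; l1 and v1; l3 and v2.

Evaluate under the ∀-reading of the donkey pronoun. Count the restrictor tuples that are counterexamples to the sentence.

7

"it" takes "a volume" as antecedent — a donkey pronoun bound across the clause boundary.
Strong reading: for every (l,v) with shelved(l,v), scanned(l,v) ∧ repaired(l,v).
Restrictor pairs: (l1,v1) ✓  (l1,v4) ✓  (l1,v8) ✗  (l2,v3) ✗  (l2,v8) ✗  (l3,v1) ✗  (l3,v4) ✗  (l3,v5) ✗  (l3,v6) ✗  (l3,v7) ✓  (l3,v8) ✓
Counterexamples (restrictor pairs failing the scope): 7.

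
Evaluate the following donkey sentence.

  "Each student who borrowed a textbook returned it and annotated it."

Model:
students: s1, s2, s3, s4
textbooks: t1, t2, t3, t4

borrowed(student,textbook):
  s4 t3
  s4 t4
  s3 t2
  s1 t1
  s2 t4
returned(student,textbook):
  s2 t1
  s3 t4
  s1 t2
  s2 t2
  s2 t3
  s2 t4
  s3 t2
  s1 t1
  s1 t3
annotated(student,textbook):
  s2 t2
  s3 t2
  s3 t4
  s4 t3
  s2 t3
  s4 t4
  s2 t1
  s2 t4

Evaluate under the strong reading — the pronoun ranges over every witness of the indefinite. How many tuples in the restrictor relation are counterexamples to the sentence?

"it" takes "a textbook" as antecedent — a donkey pronoun bound across the clause boundary.
Strong reading: for every (s,t) with borrowed(s,t), returned(s,t) ∧ annotated(s,t).
Restrictor pairs: (s1,t1) ✗  (s2,t4) ✓  (s3,t2) ✓  (s4,t3) ✗  (s4,t4) ✗
Counterexamples (restrictor pairs failing the scope): 3.

3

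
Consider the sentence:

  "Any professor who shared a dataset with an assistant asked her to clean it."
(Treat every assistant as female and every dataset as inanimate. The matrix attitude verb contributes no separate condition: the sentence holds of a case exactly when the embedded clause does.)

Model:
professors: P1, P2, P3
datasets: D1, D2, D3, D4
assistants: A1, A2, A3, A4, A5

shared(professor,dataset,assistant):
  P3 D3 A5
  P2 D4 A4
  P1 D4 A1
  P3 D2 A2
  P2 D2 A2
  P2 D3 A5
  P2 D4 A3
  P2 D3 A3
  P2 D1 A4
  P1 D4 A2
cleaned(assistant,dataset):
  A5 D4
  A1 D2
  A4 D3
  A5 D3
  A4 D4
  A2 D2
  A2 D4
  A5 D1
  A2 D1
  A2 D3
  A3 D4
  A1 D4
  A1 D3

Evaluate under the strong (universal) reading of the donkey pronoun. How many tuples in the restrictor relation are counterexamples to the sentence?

"her" takes "an assistant" as antecedent and "it" takes "a dataset"; both are donkey pronouns co-varying with the restrictor.
Strong reading: for every (p,d,a) with shared(p,d,a), cleaned(a,d).
Restrictor triples: (P1,D4,A1)→cleaned(A1,D4) ✓  (P1,D4,A2)→cleaned(A2,D4) ✓  (P2,D1,A4)→cleaned(A4,D1) ✗  (P2,D2,A2)→cleaned(A2,D2) ✓  (P2,D3,A3)→cleaned(A3,D3) ✗  (P2,D3,A5)→cleaned(A5,D3) ✓  (P2,D4,A3)→cleaned(A3,D4) ✓  (P2,D4,A4)→cleaned(A4,D4) ✓  (P3,D2,A2)→cleaned(A2,D2) ✓  (P3,D3,A5)→cleaned(A5,D3) ✓
Counterexamples (restrictor triples failing the scope): 2.

2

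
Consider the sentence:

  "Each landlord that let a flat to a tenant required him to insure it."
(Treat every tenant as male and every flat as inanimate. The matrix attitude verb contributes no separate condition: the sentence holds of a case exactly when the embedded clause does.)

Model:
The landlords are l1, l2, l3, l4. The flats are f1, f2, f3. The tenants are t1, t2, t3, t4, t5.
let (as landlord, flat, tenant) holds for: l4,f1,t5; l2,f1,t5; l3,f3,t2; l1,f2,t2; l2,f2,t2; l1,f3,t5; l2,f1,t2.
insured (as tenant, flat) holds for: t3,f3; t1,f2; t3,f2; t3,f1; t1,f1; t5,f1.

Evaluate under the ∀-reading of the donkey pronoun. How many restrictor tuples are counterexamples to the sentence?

"him" takes "a tenant" as antecedent and "it" takes "a flat"; both are donkey pronouns co-varying with the restrictor.
Strong reading: for every (l,f,t) with let(l,f,t), insured(t,f).
Restrictor triples: (l1,f2,t2)→insured(t2,f2) ✗  (l1,f3,t5)→insured(t5,f3) ✗  (l2,f1,t2)→insured(t2,f1) ✗  (l2,f1,t5)→insured(t5,f1) ✓  (l2,f2,t2)→insured(t2,f2) ✗  (l3,f3,t2)→insured(t2,f3) ✗  (l4,f1,t5)→insured(t5,f1) ✓
Counterexamples (restrictor triples failing the scope): 5.

5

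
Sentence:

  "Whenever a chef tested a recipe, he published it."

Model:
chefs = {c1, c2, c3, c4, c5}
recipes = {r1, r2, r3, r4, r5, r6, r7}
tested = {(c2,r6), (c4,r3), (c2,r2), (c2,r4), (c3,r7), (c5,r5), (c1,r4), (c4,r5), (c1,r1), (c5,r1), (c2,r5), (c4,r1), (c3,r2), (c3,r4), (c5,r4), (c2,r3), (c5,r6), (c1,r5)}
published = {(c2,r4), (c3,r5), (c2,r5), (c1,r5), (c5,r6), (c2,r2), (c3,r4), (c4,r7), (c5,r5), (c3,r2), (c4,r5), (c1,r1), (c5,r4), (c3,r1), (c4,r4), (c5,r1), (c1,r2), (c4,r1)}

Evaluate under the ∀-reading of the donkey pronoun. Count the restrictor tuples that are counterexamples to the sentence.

5

"it" takes "a recipe" as antecedent — a donkey pronoun bound across the clause boundary.
Strong reading: for every (c,r) with tested(c,r), published(c,r).
Restrictor pairs: (c1,r1) ✓  (c1,r4) ✗  (c1,r5) ✓  (c2,r2) ✓  (c2,r3) ✗  (c2,r4) ✓  (c2,r5) ✓  (c2,r6) ✗  (c3,r2) ✓  (c3,r4) ✓  (c3,r7) ✗  (c4,r1) ✓  (c4,r3) ✗  (c4,r5) ✓  (c5,r1) ✓  (c5,r4) ✓  (c5,r5) ✓  (c5,r6) ✓
Counterexamples (restrictor pairs failing the scope): 5.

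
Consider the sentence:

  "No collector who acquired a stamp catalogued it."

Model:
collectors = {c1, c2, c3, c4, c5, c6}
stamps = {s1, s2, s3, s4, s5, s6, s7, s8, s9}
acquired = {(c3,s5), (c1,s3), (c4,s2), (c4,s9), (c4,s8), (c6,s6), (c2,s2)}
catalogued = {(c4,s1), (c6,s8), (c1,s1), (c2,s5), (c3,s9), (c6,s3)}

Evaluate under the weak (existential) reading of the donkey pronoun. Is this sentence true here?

"it" takes "a stamp" as antecedent — a donkey pronoun bound across the clause boundary.
Truth condition: for no (c,s) with acquired(c,s) does catalogued(c,s) hold.
Restrictor pairs — does the scope hold? (c1,s3):fails  (c2,s2):fails  (c3,s5):fails  (c4,s2):fails  (c4,s8):fails  (c4,s9):fails  (c6,s6):fails
Scope holds for no restrictor pair, so the sentence is true.

True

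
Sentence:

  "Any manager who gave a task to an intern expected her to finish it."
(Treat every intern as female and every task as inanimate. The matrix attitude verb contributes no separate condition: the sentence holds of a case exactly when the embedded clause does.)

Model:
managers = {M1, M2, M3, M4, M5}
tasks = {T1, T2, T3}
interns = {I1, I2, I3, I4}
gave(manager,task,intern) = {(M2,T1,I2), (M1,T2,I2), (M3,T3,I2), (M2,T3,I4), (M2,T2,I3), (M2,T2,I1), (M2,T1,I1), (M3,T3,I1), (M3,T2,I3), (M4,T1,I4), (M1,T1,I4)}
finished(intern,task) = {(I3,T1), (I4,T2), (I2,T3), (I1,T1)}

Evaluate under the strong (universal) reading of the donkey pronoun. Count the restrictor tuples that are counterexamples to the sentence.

"her" takes "an intern" as antecedent and "it" takes "a task"; both are donkey pronouns co-varying with the restrictor.
Strong reading: for every (m,t,i) with gave(m,t,i), finished(i,t).
Restrictor triples: (M1,T1,I4)→finished(I4,T1) ✗  (M1,T2,I2)→finished(I2,T2) ✗  (M2,T1,I1)→finished(I1,T1) ✓  (M2,T1,I2)→finished(I2,T1) ✗  (M2,T2,I1)→finished(I1,T2) ✗  (M2,T2,I3)→finished(I3,T2) ✗  (M2,T3,I4)→finished(I4,T3) ✗  (M3,T2,I3)→finished(I3,T2) ✗  (M3,T3,I1)→finished(I1,T3) ✗  (M3,T3,I2)→finished(I2,T3) ✓  (M4,T1,I4)→finished(I4,T1) ✗
Counterexamples (restrictor triples failing the scope): 9.

9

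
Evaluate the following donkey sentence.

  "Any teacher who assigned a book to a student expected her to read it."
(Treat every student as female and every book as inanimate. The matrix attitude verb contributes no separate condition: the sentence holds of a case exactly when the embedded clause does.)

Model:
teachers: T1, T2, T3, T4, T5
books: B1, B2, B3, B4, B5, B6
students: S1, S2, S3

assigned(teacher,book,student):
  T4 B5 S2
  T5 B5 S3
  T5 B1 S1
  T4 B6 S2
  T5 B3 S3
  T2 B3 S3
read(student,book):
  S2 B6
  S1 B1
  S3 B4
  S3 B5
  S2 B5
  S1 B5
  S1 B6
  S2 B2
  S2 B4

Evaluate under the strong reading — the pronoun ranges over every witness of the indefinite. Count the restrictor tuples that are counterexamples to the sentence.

2

"her" takes "a student" as antecedent and "it" takes "a book"; both are donkey pronouns co-varying with the restrictor.
Strong reading: for every (t,b,s) with assigned(t,b,s), read(s,b).
Restrictor triples: (T2,B3,S3)→read(S3,B3) ✗  (T4,B5,S2)→read(S2,B5) ✓  (T4,B6,S2)→read(S2,B6) ✓  (T5,B1,S1)→read(S1,B1) ✓  (T5,B3,S3)→read(S3,B3) ✗  (T5,B5,S3)→read(S3,B5) ✓
Counterexamples (restrictor triples failing the scope): 2.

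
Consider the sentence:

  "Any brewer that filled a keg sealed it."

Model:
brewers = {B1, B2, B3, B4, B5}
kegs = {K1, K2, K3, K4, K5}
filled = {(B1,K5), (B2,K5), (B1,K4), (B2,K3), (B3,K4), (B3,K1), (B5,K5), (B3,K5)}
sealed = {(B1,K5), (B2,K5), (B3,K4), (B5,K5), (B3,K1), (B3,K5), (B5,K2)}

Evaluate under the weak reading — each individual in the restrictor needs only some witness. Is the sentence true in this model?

True

"it" takes "a keg" as antecedent — a donkey pronoun bound across the clause boundary.
Weak reading: every brewer b with some filled-keg has at least one filled-keg k such that sealed(b,k).
Per brewer: B1:✓  B2:✓  B3:✓  B5:✓
Every brewer in the restrictor has a witness.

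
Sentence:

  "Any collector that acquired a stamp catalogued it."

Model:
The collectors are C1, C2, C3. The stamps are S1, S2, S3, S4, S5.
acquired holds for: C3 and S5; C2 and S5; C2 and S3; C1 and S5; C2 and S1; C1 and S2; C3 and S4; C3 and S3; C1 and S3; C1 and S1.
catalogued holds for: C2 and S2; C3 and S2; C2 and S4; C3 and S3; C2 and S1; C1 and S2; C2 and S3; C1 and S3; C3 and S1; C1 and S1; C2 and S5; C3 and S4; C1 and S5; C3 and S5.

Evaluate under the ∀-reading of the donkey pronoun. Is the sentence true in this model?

"it" takes "a stamp" as antecedent — a donkey pronoun bound across the clause boundary.
Strong reading: for every (c,s) with acquired(c,s), catalogued(c,s).
Restrictor pairs: (C1,S1) ✓  (C1,S2) ✓  (C1,S3) ✓  (C1,S5) ✓  (C2,S1) ✓  (C2,S3) ✓  (C2,S5) ✓  (C3,S3) ✓  (C3,S4) ✓  (C3,S5) ✓
Every restrictor pair satisfies the scope.

True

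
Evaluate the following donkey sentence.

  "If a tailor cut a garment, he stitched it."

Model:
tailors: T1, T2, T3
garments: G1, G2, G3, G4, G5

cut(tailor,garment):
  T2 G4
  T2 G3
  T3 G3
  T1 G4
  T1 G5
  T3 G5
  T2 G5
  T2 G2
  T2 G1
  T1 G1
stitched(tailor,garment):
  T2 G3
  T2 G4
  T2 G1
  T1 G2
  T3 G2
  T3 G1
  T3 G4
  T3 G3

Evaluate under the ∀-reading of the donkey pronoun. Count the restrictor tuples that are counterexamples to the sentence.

"it" takes "a garment" as antecedent — a donkey pronoun bound across the clause boundary.
Strong reading: for every (t,g) with cut(t,g), stitched(t,g).
Restrictor pairs: (T1,G1) ✗  (T1,G4) ✗  (T1,G5) ✗  (T2,G1) ✓  (T2,G2) ✗  (T2,G3) ✓  (T2,G4) ✓  (T2,G5) ✗  (T3,G3) ✓  (T3,G5) ✗
Counterexamples (restrictor pairs failing the scope): 6.

6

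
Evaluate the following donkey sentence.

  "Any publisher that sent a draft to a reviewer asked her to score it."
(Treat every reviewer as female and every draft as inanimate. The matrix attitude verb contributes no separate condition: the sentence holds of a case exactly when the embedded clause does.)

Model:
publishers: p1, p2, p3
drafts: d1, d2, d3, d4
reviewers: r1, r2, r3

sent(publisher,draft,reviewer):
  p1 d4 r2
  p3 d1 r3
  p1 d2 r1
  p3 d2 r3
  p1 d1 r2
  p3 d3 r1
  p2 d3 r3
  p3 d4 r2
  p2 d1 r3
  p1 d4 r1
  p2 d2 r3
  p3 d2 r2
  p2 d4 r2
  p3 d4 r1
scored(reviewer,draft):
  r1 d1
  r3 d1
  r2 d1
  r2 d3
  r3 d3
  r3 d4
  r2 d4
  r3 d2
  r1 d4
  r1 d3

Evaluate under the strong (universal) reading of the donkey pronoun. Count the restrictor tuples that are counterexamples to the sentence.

2

"her" takes "a reviewer" as antecedent and "it" takes "a draft"; both are donkey pronouns co-varying with the restrictor.
Strong reading: for every (p,d,r) with sent(p,d,r), scored(r,d).
Restrictor triples: (p1,d1,r2)→scored(r2,d1) ✓  (p1,d2,r1)→scored(r1,d2) ✗  (p1,d4,r1)→scored(r1,d4) ✓  (p1,d4,r2)→scored(r2,d4) ✓  (p2,d1,r3)→scored(r3,d1) ✓  (p2,d2,r3)→scored(r3,d2) ✓  (p2,d3,r3)→scored(r3,d3) ✓  (p2,d4,r2)→scored(r2,d4) ✓  (p3,d1,r3)→scored(r3,d1) ✓  (p3,d2,r2)→scored(r2,d2) ✗  (p3,d2,r3)→scored(r3,d2) ✓  (p3,d3,r1)→scored(r1,d3) ✓  (p3,d4,r1)→scored(r1,d4) ✓  (p3,d4,r2)→scored(r2,d4) ✓
Counterexamples (restrictor triples failing the scope): 2.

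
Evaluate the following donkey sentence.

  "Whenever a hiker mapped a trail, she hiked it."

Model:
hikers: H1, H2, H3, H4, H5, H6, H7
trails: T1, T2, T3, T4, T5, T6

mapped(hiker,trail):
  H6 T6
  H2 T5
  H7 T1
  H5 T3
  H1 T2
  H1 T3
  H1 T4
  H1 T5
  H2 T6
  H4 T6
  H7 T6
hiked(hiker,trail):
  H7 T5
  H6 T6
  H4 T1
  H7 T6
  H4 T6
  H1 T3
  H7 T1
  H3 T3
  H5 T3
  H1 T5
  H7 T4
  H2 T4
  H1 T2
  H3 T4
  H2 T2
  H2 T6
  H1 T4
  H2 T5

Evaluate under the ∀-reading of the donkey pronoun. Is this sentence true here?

True

"it" takes "a trail" as antecedent — a donkey pronoun bound across the clause boundary.
Strong reading: for every (h,t) with mapped(h,t), hiked(h,t).
Restrictor pairs: (H1,T2) ✓  (H1,T3) ✓  (H1,T4) ✓  (H1,T5) ✓  (H2,T5) ✓  (H2,T6) ✓  (H4,T6) ✓  (H5,T3) ✓  (H6,T6) ✓  (H7,T1) ✓  (H7,T6) ✓
Every restrictor pair satisfies the scope.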